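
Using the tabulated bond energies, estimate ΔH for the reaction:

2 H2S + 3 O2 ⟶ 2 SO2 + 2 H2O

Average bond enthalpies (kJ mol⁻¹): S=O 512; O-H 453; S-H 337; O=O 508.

ΔH ≈ −988 kJ

Bonds broken (reactants):
  O=O: 3 × 508 = 1524
  S-H: 4 × 337 = 1348
  Σ(broken) = 2872 kJ
Bonds formed (products):
  O-H: 4 × 453 = 1812
  S=O: 4 × 512 = 2048
  Σ(formed) = 3860 kJ
ΔH = Σ(broken) − Σ(formed) = 2872 − 3860 = −988 kJ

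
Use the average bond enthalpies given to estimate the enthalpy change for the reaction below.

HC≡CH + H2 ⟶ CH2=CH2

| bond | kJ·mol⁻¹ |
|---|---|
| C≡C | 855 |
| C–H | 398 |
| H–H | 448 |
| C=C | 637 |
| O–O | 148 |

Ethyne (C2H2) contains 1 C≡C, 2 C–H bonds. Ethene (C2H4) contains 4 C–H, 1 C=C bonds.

ΔH ≈ −130 kJ

Bonds broken (reactants):
  C≡C: 1 × 855 = 855
  C–H: 2 × 398 = 796
  H–H: 1 × 448 = 448
  Σ(broken) = 2099 kJ
Bonds formed (products):
  C–H: 4 × 398 = 1592
  C=C: 1 × 637 = 637
  Σ(formed) = 2229 kJ
ΔH = Σ(broken) − Σ(formed) = 2099 − 2229 = −130 kJ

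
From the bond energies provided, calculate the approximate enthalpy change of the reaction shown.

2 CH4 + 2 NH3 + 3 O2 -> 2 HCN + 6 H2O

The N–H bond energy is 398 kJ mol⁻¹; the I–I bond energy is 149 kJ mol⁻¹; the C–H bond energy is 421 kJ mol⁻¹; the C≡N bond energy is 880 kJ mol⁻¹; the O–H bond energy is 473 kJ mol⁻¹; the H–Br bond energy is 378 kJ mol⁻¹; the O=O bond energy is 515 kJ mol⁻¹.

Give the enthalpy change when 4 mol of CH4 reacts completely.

ΔH = −1954 kJ

Bonds broken (reactants):
  C–H: 8 × 421 = 3368
  N–H: 6 × 398 = 2388
  O=O: 3 × 515 = 1545
  Σ(broken) = 7301 kJ
Bonds formed (products):
  C≡N: 2 × 880 = 1760
  C–H: 2 × 421 = 842
  O–H: 12 × 473 = 5676
  Σ(formed) = 8278 kJ
ΔH = Σ(broken) − Σ(formed) = 7301 − 8278 = −977 kJ
For 2× the reaction as written: 2 × (−977) = −1954 kJ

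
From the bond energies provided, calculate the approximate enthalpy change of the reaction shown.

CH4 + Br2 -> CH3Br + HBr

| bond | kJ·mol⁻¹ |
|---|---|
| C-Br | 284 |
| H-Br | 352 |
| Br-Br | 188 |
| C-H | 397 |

Bonds broken (reactants):
  Br-Br: 1 × 188 = 188
  C-H: 4 × 397 = 1588
  Σ(broken) = 1776 kJ
Bonds formed (products):
  C-Br: 1 × 284 = 284
  C-H: 3 × 397 = 1191
  H-Br: 1 × 352 = 352
  Σ(formed) = 1827 kJ
ΔH = Σ(broken) − Σ(formed) = 1776 − 1827 = −51 kJ

ΔH ≈ −51 kJ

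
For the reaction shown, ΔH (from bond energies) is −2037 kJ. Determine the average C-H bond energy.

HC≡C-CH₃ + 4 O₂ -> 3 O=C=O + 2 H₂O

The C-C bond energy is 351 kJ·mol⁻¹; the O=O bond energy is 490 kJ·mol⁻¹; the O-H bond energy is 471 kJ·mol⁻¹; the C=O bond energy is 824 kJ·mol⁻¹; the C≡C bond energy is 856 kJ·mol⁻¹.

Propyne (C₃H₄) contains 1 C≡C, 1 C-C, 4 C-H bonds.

Let D be the C-H bond energy.
Σ(broken) = 1×856 + 1×351 + 4×D + 4×490 = 3167 + 4D
Σ(formed) = 6×824 + 4×471 = 6828
ΔH = Σ(broken) − Σ(formed) = (3167 + 4D) − (6828) = −3661 + 4D
Setting this equal to −2037 kJ gives 4D = 1624, so D = 406 kJ/mol.

D(C-H) ≈ 406 kJ/mol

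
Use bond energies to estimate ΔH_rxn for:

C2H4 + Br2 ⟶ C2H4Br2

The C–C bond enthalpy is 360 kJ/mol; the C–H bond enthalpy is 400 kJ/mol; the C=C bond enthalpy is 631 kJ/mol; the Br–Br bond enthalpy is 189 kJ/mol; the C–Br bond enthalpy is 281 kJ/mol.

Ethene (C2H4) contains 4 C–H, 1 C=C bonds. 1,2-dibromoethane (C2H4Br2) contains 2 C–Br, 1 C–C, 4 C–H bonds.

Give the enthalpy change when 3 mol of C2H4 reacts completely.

Bonds broken (reactants):
  Br–Br: 1 × 189 = 189
  C–H: 4 × 400 = 1600
  C=C: 1 × 631 = 631
  Σ(broken) = 2420 kJ
Bonds formed (products):
  C–Br: 2 × 281 = 562
  C–C: 1 × 360 = 360
  C–H: 4 × 400 = 1600
  Σ(formed) = 2522 kJ
ΔH = Σ(broken) − Σ(formed) = 2420 − 2522 = −102 kJ
For 3× the reaction as written: 3 × (−102) = −306 kJ

ΔH = −306 kJ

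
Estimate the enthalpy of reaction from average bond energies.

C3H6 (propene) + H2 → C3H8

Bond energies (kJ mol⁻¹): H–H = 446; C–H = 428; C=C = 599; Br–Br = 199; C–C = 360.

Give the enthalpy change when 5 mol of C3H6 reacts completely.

ΔH = −855 kJ

Bonds broken (reactants):
  C–C: 1 × 360 = 360
  C–H: 6 × 428 = 2568
  C=C: 1 × 599 = 599
  H–H: 1 × 446 = 446
  Σ(broken) = 3973 kJ
Bonds formed (products):
  C–C: 2 × 360 = 720
  C–H: 8 × 428 = 3424
  Σ(formed) = 4144 kJ
ΔH = Σ(broken) − Σ(formed) = 3973 − 4144 = −171 kJ
For 5× the reaction as written: 5 × (−171) = −855 kJ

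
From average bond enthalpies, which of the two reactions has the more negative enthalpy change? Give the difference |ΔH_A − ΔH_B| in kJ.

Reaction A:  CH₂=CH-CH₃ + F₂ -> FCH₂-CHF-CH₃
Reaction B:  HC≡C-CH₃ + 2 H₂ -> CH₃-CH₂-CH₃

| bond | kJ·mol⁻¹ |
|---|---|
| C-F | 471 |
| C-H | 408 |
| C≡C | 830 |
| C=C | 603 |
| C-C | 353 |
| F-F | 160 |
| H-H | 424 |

Reaction A, by 225 kJ

Reaction A:
  Bonds broken (reactants):
    C-C: 1 × 353 = 353
    C-H: 6 × 408 = 2448
    C=C: 1 × 603 = 603
    F-F: 1 × 160 = 160
    Σ(broken) = 3564 kJ
  Bonds formed (products):
    C-C: 2 × 353 = 706
    C-F: 2 × 471 = 942
    C-H: 6 × 408 = 2448
    Σ(formed) = 4096 kJ
  ΔH_A = 3564 − 4096 = −532 kJ
Reaction B:
  Bonds broken (reactants):
    C≡C: 1 × 830 = 830
    C-C: 1 × 353 = 353
    C-H: 4 × 408 = 1632
    H-H: 2 × 424 = 848
    Σ(broken) = 3663 kJ
  Bonds formed (products):
    C-C: 2 × 353 = 706
    C-H: 8 × 408 = 3264
    Σ(formed) = 3970 kJ
  ΔH_B = 3663 − 3970 = −307 kJ
ΔH_A − ΔH_B = −225 kJ, so reaction A has the more negative ΔH; |ΔH_A − ΔH_B| = 225 kJ.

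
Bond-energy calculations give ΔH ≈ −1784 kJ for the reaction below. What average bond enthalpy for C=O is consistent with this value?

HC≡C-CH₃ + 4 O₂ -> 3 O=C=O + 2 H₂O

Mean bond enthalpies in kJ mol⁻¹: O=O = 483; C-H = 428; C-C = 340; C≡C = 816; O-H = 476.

Let D be the C=O bond energy.
Σ(broken) = 1×816 + 1×340 + 4×428 + 4×483 = 4800
Σ(formed) = 6×D + 4×476 = 1904 + 6D
ΔH = Σ(broken) − Σ(formed) = (4800) − (1904 + 6D) = +2896 − 6D
Setting this equal to −1784 kJ gives 6D = 4680, so D = 780 kJ/mol.

D(C=O) ≈ 780 kJ/mol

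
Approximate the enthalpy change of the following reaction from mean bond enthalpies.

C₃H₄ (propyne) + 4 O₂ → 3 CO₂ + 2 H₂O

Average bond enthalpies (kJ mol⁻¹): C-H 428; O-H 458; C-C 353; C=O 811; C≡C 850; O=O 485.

ΔH ≈ −1843 kJ

Bonds broken (reactants):
  C≡C: 1 × 850 = 850
  C-C: 1 × 353 = 353
  C-H: 4 × 428 = 1712
  O=O: 4 × 485 = 1940
  Σ(broken) = 4855 kJ
Bonds formed (products):
  C=O: 6 × 811 = 4866
  O-H: 4 × 458 = 1832
  Σ(formed) = 6698 kJ
ΔH = Σ(broken) − Σ(formed) = 4855 − 6698 = −1843 kJ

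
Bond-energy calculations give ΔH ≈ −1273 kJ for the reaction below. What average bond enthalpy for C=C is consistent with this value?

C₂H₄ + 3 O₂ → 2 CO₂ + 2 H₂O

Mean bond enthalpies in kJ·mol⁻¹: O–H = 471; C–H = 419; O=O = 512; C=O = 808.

D(C=C) ≈ 631 kJ/mol

Let D be the C=C bond energy.
Σ(broken) = 4×419 + 1×D + 3×512 = 3212 + D
Σ(formed) = 4×808 + 4×471 = 5116
ΔH = Σ(broken) − Σ(formed) = (3212 + D) − (5116) = −1904 + D
Setting this equal to −1273 kJ gives D = 631 kJ/mol.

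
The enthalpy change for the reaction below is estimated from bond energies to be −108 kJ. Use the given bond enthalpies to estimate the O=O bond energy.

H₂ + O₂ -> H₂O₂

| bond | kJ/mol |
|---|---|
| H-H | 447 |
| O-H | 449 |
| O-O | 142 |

Let D be the O=O bond energy.
Σ(broken) = 1×447 + 1×D = 447 + D
Σ(formed) = 2×449 + 1×142 = 1040
ΔH = Σ(broken) − Σ(formed) = (447 + D) − (1040) = −593 + D
Setting this equal to −108 kJ gives D = 485 kJ/mol.

D(O=O) ≈ 485 kJ/mol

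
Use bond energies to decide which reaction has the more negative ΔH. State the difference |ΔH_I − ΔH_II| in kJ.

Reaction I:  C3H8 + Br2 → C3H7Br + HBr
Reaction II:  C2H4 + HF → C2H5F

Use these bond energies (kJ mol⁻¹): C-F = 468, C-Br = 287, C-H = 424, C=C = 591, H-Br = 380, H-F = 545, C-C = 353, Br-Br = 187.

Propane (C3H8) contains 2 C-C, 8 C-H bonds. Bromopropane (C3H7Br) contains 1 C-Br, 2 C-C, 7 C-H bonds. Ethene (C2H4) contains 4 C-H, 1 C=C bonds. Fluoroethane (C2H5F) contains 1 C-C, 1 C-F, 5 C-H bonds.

Reaction II, by 53 kJ

Reaction I:
  Bonds broken (reactants):
    Br-Br: 1 × 187 = 187
    C-C: 2 × 353 = 706
    C-H: 8 × 424 = 3392
    Σ(broken) = 4285 kJ
  Bonds formed (products):
    C-Br: 1 × 287 = 287
    C-C: 2 × 353 = 706
    C-H: 7 × 424 = 2968
    H-Br: 1 × 380 = 380
    Σ(formed) = 4341 kJ
  ΔH_I = 4285 − 4341 = −56 kJ
Reaction II:
  Bonds broken (reactants):
    C-H: 4 × 424 = 1696
    C=C: 1 × 591 = 591
    H-F: 1 × 545 = 545
    Σ(broken) = 2832 kJ
  Bonds formed (products):
    C-C: 1 × 353 = 353
    C-F: 1 × 468 = 468
    C-H: 5 × 424 = 2120
    Σ(formed) = 2941 kJ
  ΔH_II = 2832 − 2941 = −109 kJ
ΔH_I − ΔH_II = +53 kJ, so reaction II has the more negative ΔH; |ΔH_I − ΔH_II| = 53 kJ.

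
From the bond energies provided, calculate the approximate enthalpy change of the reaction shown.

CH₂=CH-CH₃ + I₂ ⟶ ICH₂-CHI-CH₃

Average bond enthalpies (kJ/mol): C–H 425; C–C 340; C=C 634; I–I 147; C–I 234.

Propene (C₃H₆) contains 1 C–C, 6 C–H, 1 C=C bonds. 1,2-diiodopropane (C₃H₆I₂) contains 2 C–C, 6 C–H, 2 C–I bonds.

Bonds broken (reactants):
  C–C: 1 × 340 = 340
  C–H: 6 × 425 = 2550
  C=C: 1 × 634 = 634
  I–I: 1 × 147 = 147
  Σ(broken) = 3671 kJ
Bonds formed (products):
  C–C: 2 × 340 = 680
  C–H: 6 × 425 = 2550
  C–I: 2 × 234 = 468
  Σ(formed) = 3698 kJ
ΔH = Σ(broken) − Σ(formed) = 3671 − 3698 = −27 kJ

ΔH ≈ −27 kJ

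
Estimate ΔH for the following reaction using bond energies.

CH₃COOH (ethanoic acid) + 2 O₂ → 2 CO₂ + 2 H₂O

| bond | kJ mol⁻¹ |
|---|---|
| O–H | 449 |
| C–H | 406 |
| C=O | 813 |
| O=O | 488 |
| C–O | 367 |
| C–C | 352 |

ΔH ≈ −873 kJ

Bonds broken (reactants):
  C–C: 1 × 352 = 352
  C–H: 3 × 406 = 1218
  C–O: 1 × 367 = 367
  C=O: 1 × 813 = 813
  O–H: 1 × 449 = 449
  O=O: 2 × 488 = 976
  Σ(broken) = 4175 kJ
Bonds formed (products):
  C=O: 4 × 813 = 3252
  O–H: 4 × 449 = 1796
  Σ(formed) = 5048 kJ
ΔH = Σ(broken) − Σ(formed) = 4175 − 5048 = −873 kJ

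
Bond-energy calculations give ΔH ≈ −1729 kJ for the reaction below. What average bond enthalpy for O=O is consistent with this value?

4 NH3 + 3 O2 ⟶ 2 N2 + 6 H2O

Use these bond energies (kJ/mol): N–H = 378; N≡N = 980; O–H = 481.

D(O=O) ≈ 489 kJ/mol

Let D be the O=O bond energy.
Σ(broken) = 12×378 + 3×D = 4536 + 3D
Σ(formed) = 2×980 + 12×481 = 7732
ΔH = Σ(broken) − Σ(formed) = (4536 + 3D) − (7732) = −3196 + 3D
Setting this equal to −1729 kJ gives 3D = 1467, so D = 489 kJ/mol.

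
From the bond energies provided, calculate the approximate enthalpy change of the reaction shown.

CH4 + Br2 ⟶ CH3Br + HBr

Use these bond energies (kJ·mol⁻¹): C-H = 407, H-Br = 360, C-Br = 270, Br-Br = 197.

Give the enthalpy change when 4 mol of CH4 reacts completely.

Bonds broken (reactants):
  Br-Br: 1 × 197 = 197
  C-H: 4 × 407 = 1628
  Σ(broken) = 1825 kJ
Bonds formed (products):
  C-Br: 1 × 270 = 270
  C-H: 3 × 407 = 1221
  H-Br: 1 × 360 = 360
  Σ(formed) = 1851 kJ
ΔH = Σ(broken) − Σ(formed) = 1825 − 1851 = −26 kJ
For 4× the reaction as written: 4 × (−26) = −104 kJ

ΔH = −104 kJ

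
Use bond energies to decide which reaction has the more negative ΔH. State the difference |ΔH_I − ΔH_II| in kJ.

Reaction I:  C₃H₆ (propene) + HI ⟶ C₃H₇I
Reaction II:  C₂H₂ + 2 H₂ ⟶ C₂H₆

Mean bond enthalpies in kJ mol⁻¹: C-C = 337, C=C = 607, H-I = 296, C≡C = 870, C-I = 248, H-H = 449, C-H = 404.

Reaction I:
  Bonds broken (reactants):
    C-C: 1 × 337 = 337
    C-H: 6 × 404 = 2424
    C=C: 1 × 607 = 607
    H-I: 1 × 296 = 296
    Σ(broken) = 3664 kJ
  Bonds formed (products):
    C-C: 2 × 337 = 674
    C-H: 7 × 404 = 2828
    C-I: 1 × 248 = 248
    Σ(formed) = 3750 kJ
  ΔH_I = 3664 − 3750 = −86 kJ
Reaction II:
  Bonds broken (reactants):
    C≡C: 1 × 870 = 870
    C-H: 2 × 404 = 808
    H-H: 2 × 449 = 898
    Σ(broken) = 2576 kJ
  Bonds formed (products):
    C-C: 1 × 337 = 337
    C-H: 6 × 404 = 2424
    Σ(formed) = 2761 kJ
  ΔH_II = 2576 − 2761 = −185 kJ
ΔH_I − ΔH_II = +99 kJ, so reaction II has the more negative ΔH; |ΔH_I − ΔH_II| = 99 kJ.

Reaction II, by 99 kJ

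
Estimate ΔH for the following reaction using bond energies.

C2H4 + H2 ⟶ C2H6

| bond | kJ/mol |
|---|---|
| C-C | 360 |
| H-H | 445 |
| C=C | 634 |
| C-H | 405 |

ΔH ≈ −91 kJ

Bonds broken (reactants):
  C-H: 4 × 405 = 1620
  C=C: 1 × 634 = 634
  H-H: 1 × 445 = 445
  Σ(broken) = 2699 kJ
Bonds formed (products):
  C-C: 1 × 360 = 360
  C-H: 6 × 405 = 2430
  Σ(formed) = 2790 kJ
ΔH = Σ(broken) − Σ(formed) = 2699 − 2790 = −91 kJ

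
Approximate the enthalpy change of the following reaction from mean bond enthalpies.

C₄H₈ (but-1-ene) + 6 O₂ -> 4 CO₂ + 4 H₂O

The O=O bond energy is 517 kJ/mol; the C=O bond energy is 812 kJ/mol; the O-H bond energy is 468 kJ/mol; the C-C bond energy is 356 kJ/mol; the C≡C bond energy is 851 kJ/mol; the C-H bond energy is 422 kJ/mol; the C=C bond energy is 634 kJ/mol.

Bonds broken (reactants):
  C-C: 2 × 356 = 712
  C-H: 8 × 422 = 3376
  C=C: 1 × 634 = 634
  O=O: 6 × 517 = 3102
  Σ(broken) = 7824 kJ
Bonds formed (products):
  C=O: 8 × 812 = 6496
  O-H: 8 × 468 = 3744
  Σ(formed) = 10240 kJ
ΔH = Σ(broken) − Σ(formed) = 7824 − 10240 = −2416 kJ

ΔH ≈ −2416 kJ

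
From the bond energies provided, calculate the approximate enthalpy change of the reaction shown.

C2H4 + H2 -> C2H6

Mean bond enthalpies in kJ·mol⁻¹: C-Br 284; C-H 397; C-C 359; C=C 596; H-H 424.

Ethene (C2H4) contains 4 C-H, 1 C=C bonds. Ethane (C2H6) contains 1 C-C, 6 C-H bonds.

ΔH ≈ −133 kJ

Bonds broken (reactants):
  C-H: 4 × 397 = 1588
  C=C: 1 × 596 = 596
  H-H: 1 × 424 = 424
  Σ(broken) = 2608 kJ
Bonds formed (products):
  C-C: 1 × 359 = 359
  C-H: 6 × 397 = 2382
  Σ(formed) = 2741 kJ
ΔH = Σ(broken) − Σ(formed) = 2608 − 2741 = −133 kJ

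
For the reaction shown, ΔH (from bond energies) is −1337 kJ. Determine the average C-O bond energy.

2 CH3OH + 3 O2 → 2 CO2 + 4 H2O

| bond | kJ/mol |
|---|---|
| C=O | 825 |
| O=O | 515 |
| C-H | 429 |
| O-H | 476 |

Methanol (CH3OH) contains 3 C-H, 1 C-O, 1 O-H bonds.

D(C-O) ≈ 350 kJ/mol

Let D be the C-O bond energy.
Σ(broken) = 6×429 + 2×D + 2×476 + 3×515 = 5071 + 2D
Σ(formed) = 4×825 + 8×476 = 7108
ΔH = Σ(broken) − Σ(formed) = (5071 + 2D) − (7108) = −2037 + 2D
Setting this equal to −1337 kJ gives 2D = 700, so D = 350 kJ/mol.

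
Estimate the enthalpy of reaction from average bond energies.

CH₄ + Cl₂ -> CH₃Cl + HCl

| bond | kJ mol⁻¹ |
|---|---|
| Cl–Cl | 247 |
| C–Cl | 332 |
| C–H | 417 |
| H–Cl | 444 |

Bonds broken (reactants):
  C–H: 4 × 417 = 1668
  Cl–Cl: 1 × 247 = 247
  Σ(broken) = 1915 kJ
Bonds formed (products):
  C–Cl: 1 × 332 = 332
  C–H: 3 × 417 = 1251
  H–Cl: 1 × 444 = 444
  Σ(formed) = 2027 kJ
ΔH = Σ(broken) − Σ(formed) = 1915 − 2027 = −112 kJ

ΔH ≈ −112 kJ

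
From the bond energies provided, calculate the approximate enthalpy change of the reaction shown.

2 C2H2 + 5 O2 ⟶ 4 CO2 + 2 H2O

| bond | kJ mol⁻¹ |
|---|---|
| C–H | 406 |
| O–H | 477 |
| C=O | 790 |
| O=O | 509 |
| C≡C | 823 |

ΔH ≈ −2413 kJ

Bonds broken (reactants):
  C≡C: 2 × 823 = 1646
  C–H: 4 × 406 = 1624
  O=O: 5 × 509 = 2545
  Σ(broken) = 5815 kJ
Bonds formed (products):
  C=O: 8 × 790 = 6320
  O–H: 4 × 477 = 1908
  Σ(formed) = 8228 kJ
ΔH = Σ(broken) − Σ(formed) = 5815 − 8228 = −2413 kJ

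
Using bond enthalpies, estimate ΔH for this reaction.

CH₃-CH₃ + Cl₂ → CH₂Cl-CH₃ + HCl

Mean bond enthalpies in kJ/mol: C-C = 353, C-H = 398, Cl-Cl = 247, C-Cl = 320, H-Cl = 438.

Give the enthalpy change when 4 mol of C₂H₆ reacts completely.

ΔH = −452 kJ

Bonds broken (reactants):
  C-C: 1 × 353 = 353
  C-H: 6 × 398 = 2388
  Cl-Cl: 1 × 247 = 247
  Σ(broken) = 2988 kJ
Bonds formed (products):
  C-C: 1 × 353 = 353
  C-Cl: 1 × 320 = 320
  C-H: 5 × 398 = 1990
  H-Cl: 1 × 438 = 438
  Σ(formed) = 3101 kJ
ΔH = Σ(broken) − Σ(formed) = 2988 − 3101 = −113 kJ
For 4× the reaction as written: 4 × (−113) = −452 kJ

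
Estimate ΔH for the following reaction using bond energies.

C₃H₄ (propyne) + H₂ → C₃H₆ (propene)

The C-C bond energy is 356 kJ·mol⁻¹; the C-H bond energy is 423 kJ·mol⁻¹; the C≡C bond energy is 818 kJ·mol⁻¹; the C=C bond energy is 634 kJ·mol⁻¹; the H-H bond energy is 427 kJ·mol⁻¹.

ΔH ≈ −235 kJ

Bonds broken (reactants):
  C≡C: 1 × 818 = 818
  C-C: 1 × 356 = 356
  C-H: 4 × 423 = 1692
  H-H: 1 × 427 = 427
  Σ(broken) = 3293 kJ
Bonds formed (products):
  C-C: 1 × 356 = 356
  C-H: 6 × 423 = 2538
  C=C: 1 × 634 = 634
  Σ(formed) = 3528 kJ
ΔH = Σ(broken) − Σ(formed) = 3293 − 3528 = −235 kJ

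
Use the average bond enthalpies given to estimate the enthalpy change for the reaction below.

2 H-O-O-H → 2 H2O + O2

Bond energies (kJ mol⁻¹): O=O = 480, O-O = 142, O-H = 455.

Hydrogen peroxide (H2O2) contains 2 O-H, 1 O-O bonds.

Bonds broken (reactants):
  O-H: 4 × 455 = 1820
  O-O: 2 × 142 = 284
  Σ(broken) = 2104 kJ
Bonds formed (products):
  O-H: 4 × 455 = 1820
  O=O: 1 × 480 = 480
  Σ(formed) = 2300 kJ
ΔH = Σ(broken) − Σ(formed) = 2104 − 2300 = −196 kJ

ΔH ≈ −196 kJ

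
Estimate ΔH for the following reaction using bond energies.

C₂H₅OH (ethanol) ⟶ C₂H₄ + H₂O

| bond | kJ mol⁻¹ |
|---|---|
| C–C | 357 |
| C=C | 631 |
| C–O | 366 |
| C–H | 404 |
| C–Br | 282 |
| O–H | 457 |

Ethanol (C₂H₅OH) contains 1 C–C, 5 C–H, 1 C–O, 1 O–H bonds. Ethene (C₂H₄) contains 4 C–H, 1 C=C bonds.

Bonds broken (reactants):
  C–C: 1 × 357 = 357
  C–H: 5 × 404 = 2020
  C–O: 1 × 366 = 366
  O–H: 1 × 457 = 457
  Σ(broken) = 3200 kJ
Bonds formed (products):
  C–H: 4 × 404 = 1616
  C=C: 1 × 631 = 631
  O–H: 2 × 457 = 914
  Σ(formed) = 3161 kJ
ΔH = Σ(broken) − Σ(formed) = 3200 − 3161 = +39 kJ

ΔH ≈ +39 kJ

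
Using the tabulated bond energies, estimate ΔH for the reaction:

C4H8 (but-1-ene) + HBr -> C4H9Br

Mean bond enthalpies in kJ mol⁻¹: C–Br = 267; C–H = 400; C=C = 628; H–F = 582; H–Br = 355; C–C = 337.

ΔH ≈ −21 kJ

Bonds broken (reactants):
  C–C: 2 × 337 = 674
  C–H: 8 × 400 = 3200
  C=C: 1 × 628 = 628
  H–Br: 1 × 355 = 355
  Σ(broken) = 4857 kJ
Bonds formed (products):
  C–Br: 1 × 267 = 267
  C–C: 3 × 337 = 1011
  C–H: 9 × 400 = 3600
  Σ(formed) = 4878 kJ
ΔH = Σ(broken) − Σ(formed) = 4857 − 4878 = −21 kJ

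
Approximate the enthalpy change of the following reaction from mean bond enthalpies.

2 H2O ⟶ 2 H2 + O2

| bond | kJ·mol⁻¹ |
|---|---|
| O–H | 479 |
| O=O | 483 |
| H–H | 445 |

Bonds broken (reactants):
  O–H: 4 × 479 = 1916
  Σ(broken) = 1916 kJ
Bonds formed (products):
  H–H: 2 × 445 = 890
  O=O: 1 × 483 = 483
  Σ(formed) = 1373 kJ
ΔH = Σ(broken) − Σ(formed) = 1916 − 1373 = +543 kJ

ΔH ≈ +543 kJ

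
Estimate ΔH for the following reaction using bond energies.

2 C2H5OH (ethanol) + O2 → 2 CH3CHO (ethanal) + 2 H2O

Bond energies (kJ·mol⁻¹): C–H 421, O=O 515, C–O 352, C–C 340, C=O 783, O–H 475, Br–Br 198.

ΔH ≈ −455 kJ

Bonds broken (reactants):
  C–C: 2 × 340 = 680
  C–H: 10 × 421 = 4210
  C–O: 2 × 352 = 704
  O–H: 2 × 475 = 950
  O=O: 1 × 515 = 515
  Σ(broken) = 7059 kJ
Bonds formed (products):
  C–C: 2 × 340 = 680
  C–H: 8 × 421 = 3368
  C=O: 2 × 783 = 1566
  O–H: 4 × 475 = 1900
  Σ(formed) = 7514 kJ
ΔH = Σ(broken) − Σ(formed) = 7059 − 7514 = −455 kJ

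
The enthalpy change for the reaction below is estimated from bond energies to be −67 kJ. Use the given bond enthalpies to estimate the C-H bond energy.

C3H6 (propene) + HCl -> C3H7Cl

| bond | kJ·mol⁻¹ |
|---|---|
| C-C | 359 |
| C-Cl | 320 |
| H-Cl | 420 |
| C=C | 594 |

Let D be the C-H bond energy.
Σ(broken) = 1×359 + 6×D + 1×594 + 1×420 = 1373 + 6D
Σ(formed) = 2×359 + 1×320 + 7×D = 1038 + 7D
ΔH = Σ(broken) − Σ(formed) = (1373 + 6D) − (1038 + 7D) = +335 − D
Setting this equal to −67 kJ gives D = 402 kJ/mol.

D(C-H) ≈ 402 kJ/mol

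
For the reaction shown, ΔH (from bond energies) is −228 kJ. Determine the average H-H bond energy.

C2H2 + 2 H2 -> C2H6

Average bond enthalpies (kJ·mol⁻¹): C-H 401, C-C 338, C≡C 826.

D(H-H) ≈ 444 kJ/mol

Let D be the H-H bond energy.
Σ(broken) = 1×826 + 2×401 + 2×D = 1628 + 2D
Σ(formed) = 1×338 + 6×401 = 2744
ΔH = Σ(broken) − Σ(formed) = (1628 + 2D) − (2744) = −1116 + 2D
Setting this equal to −228 kJ gives 2D = 888, so D = 444 kJ/mol.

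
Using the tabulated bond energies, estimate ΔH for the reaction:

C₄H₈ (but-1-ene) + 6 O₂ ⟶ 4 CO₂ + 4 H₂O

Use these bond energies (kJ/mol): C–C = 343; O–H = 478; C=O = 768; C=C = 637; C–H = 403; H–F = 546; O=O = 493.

Bonds broken (reactants):
  C–C: 2 × 343 = 686
  C–H: 8 × 403 = 3224
  C=C: 1 × 637 = 637
  O=O: 6 × 493 = 2958
  Σ(broken) = 7505 kJ
Bonds formed (products):
  C=O: 8 × 768 = 6144
  O–H: 8 × 478 = 3824
  Σ(formed) = 9968 kJ
ΔH = Σ(broken) − Σ(formed) = 7505 − 9968 = −2463 kJ

ΔH ≈ −2463 kJ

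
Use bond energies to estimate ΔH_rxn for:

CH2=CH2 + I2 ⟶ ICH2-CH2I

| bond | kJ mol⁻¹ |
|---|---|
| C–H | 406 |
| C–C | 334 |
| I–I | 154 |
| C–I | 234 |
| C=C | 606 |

Bonds broken (reactants):
  C–H: 4 × 406 = 1624
  C=C: 1 × 606 = 606
  I–I: 1 × 154 = 154
  Σ(broken) = 2384 kJ
Bonds formed (products):
  C–C: 1 × 334 = 334
  C–H: 4 × 406 = 1624
  C–I: 2 × 234 = 468
  Σ(formed) = 2426 kJ
ΔH = Σ(broken) − Σ(formed) = 2384 − 2426 = −42 kJ

ΔH ≈ −42 kJ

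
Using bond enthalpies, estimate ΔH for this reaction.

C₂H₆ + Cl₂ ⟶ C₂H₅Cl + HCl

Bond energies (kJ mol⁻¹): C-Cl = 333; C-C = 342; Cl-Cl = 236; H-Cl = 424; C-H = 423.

Bonds broken (reactants):
  C-C: 1 × 342 = 342
  C-H: 6 × 423 = 2538
  Cl-Cl: 1 × 236 = 236
  Σ(broken) = 3116 kJ
Bonds formed (products):
  C-C: 1 × 342 = 342
  C-Cl: 1 × 333 = 333
  C-H: 5 × 423 = 2115
  H-Cl: 1 × 424 = 424
  Σ(formed) = 3214 kJ
ΔH = Σ(broken) − Σ(formed) = 3116 − 3214 = −98 kJ

ΔH ≈ −98 kJ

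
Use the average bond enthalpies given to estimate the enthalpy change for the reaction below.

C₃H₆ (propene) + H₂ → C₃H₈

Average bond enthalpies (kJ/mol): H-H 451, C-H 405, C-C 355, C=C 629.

Bonds broken (reactants):
  C-C: 1 × 355 = 355
  C-H: 6 × 405 = 2430
  C=C: 1 × 629 = 629
  H-H: 1 × 451 = 451
  Σ(broken) = 3865 kJ
Bonds formed (products):
  C-C: 2 × 355 = 710
  C-H: 8 × 405 = 3240
  Σ(formed) = 3950 kJ
ΔH = Σ(broken) − Σ(formed) = 3865 − 3950 = −85 kJ

ΔH ≈ −85 kJ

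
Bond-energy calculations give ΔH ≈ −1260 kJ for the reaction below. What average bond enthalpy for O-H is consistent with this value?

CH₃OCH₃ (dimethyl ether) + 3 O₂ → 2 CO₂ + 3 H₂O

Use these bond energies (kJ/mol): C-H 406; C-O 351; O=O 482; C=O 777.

Let D be the O-H bond energy.
Σ(broken) = 6×406 + 2×351 + 3×482 = 4584
Σ(formed) = 4×777 + 6×D = 3108 + 6D
ΔH = Σ(broken) − Σ(formed) = (4584) − (3108 + 6D) = +1476 − 6D
Setting this equal to −1260 kJ gives 6D = 2736, so D = 456 kJ/mol.

D(O-H) ≈ 456 kJ/mol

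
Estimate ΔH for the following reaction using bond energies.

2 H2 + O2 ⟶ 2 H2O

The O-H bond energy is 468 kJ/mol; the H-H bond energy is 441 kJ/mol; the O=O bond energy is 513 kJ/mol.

ΔH ≈ −477 kJ

Bonds broken (reactants):
  H-H: 2 × 441 = 882
  O=O: 1 × 513 = 513
  Σ(broken) = 1395 kJ
Bonds formed (products):
  O-H: 4 × 468 = 1872
  Σ(formed) = 1872 kJ
ΔH = Σ(broken) − Σ(formed) = 1395 − 1872 = −477 kJ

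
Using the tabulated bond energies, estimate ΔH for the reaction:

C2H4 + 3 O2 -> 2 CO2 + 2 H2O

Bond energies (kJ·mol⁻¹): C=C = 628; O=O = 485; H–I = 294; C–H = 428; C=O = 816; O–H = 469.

ΔH ≈ −1345 kJ

Bonds broken (reactants):
  C–H: 4 × 428 = 1712
  C=C: 1 × 628 = 628
  O=O: 3 × 485 = 1455
  Σ(broken) = 3795 kJ
Bonds formed (products):
  C=O: 4 × 816 = 3264
  O–H: 4 × 469 = 1876
  Σ(formed) = 5140 kJ
ΔH = Σ(broken) − Σ(formed) = 3795 − 5140 = −1345 kJ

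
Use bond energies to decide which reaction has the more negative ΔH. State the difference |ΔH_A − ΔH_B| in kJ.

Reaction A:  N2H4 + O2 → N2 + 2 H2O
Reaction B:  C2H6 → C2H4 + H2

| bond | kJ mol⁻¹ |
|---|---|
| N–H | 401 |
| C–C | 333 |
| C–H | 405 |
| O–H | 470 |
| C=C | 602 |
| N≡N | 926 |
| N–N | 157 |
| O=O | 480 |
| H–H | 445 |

Reaction A, by 661 kJ

Reaction A:
  Bonds broken (reactants):
    N–H: 4 × 401 = 1604
    N–N: 1 × 157 = 157
    O=O: 1 × 480 = 480
    Σ(broken) = 2241 kJ
  Bonds formed (products):
    N≡N: 1 × 926 = 926
    O–H: 4 × 470 = 1880
    Σ(formed) = 2806 kJ
  ΔH_A = 2241 − 2806 = −565 kJ
Reaction B:
  Bonds broken (reactants):
    C–C: 1 × 333 = 333
    C–H: 6 × 405 = 2430
    Σ(broken) = 2763 kJ
  Bonds formed (products):
    C–H: 4 × 405 = 1620
    C=C: 1 × 602 = 602
    H–H: 1 × 445 = 445
    Σ(formed) = 2667 kJ
  ΔH_B = 2763 − 2667 = +96 kJ
ΔH_A − ΔH_B = −661 kJ, so reaction A has the more negative ΔH; |ΔH_A − ΔH_B| = 661 kJ.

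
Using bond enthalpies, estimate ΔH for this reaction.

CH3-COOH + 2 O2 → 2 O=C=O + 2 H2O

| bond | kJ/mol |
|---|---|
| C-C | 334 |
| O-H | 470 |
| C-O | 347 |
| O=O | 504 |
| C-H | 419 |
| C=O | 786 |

Bonds broken (reactants):
  C-C: 1 × 334 = 334
  C-H: 3 × 419 = 1257
  C-O: 1 × 347 = 347
  C=O: 1 × 786 = 786
  O-H: 1 × 470 = 470
  O=O: 2 × 504 = 1008
  Σ(broken) = 4202 kJ
Bonds formed (products):
  C=O: 4 × 786 = 3144
  O-H: 4 × 470 = 1880
  Σ(formed) = 5024 kJ
ΔH = Σ(broken) − Σ(formed) = 4202 − 5024 = −822 kJ

ΔH ≈ −822 kJ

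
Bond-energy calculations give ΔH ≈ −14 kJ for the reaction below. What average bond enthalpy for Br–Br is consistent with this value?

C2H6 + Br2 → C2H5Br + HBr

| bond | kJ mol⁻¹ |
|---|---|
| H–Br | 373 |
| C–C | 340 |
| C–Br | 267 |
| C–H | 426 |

Let D be the Br–Br bond energy.
Σ(broken) = 1×D + 1×340 + 6×426 = 2896 + D
Σ(formed) = 1×267 + 1×340 + 5×426 + 1×373 = 3110
ΔH = Σ(broken) − Σ(formed) = (2896 + D) − (3110) = −214 + D
Setting this equal to −14 kJ gives D = 200 kJ/mol.

D(Br–Br) ≈ 200 kJ/mol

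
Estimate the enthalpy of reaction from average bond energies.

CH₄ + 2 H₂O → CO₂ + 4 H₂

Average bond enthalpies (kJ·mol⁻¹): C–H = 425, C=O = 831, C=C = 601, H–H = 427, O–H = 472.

Bonds broken (reactants):
  C–H: 4 × 425 = 1700
  O–H: 4 × 472 = 1888
  Σ(broken) = 3588 kJ
Bonds formed (products):
  C=O: 2 × 831 = 1662
  H–H: 4 × 427 = 1708
  Σ(formed) = 3370 kJ
ΔH = Σ(broken) − Σ(formed) = 3588 − 3370 = +218 kJ

ΔH ≈ +218 kJ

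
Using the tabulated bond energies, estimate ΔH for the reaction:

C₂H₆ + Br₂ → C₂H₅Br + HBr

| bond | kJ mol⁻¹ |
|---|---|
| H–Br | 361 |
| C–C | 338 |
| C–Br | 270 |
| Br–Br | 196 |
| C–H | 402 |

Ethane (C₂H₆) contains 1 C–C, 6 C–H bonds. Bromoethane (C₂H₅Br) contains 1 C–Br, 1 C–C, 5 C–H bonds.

ΔH ≈ −33 kJ

Bonds broken (reactants):
  Br–Br: 1 × 196 = 196
  C–C: 1 × 338 = 338
  C–H: 6 × 402 = 2412
  Σ(broken) = 2946 kJ
Bonds formed (products):
  C–Br: 1 × 270 = 270
  C–C: 1 × 338 = 338
  C–H: 5 × 402 = 2010
  H–Br: 1 × 361 = 361
  Σ(formed) = 2979 kJ
ΔH = Σ(broken) − Σ(formed) = 2946 − 2979 = −33 kJ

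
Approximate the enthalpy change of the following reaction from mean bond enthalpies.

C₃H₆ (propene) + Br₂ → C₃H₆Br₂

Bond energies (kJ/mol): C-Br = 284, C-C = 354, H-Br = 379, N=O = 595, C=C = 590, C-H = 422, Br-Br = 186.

ΔH ≈ −146 kJ

Bonds broken (reactants):
  Br-Br: 1 × 186 = 186
  C-C: 1 × 354 = 354
  C-H: 6 × 422 = 2532
  C=C: 1 × 590 = 590
  Σ(broken) = 3662 kJ
Bonds formed (products):
  C-Br: 2 × 284 = 568
  C-C: 2 × 354 = 708
  C-H: 6 × 422 = 2532
  Σ(formed) = 3808 kJ
ΔH = Σ(broken) − Σ(formed) = 3662 − 3808 = −146 kJ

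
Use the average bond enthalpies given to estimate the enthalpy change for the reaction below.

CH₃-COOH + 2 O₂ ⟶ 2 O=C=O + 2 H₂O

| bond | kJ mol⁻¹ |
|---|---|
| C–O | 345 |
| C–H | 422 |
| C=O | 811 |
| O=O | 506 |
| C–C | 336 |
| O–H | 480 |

Bonds broken (reactants):
  C–C: 1 × 336 = 336
  C–H: 3 × 422 = 1266
  C–O: 1 × 345 = 345
  C=O: 1 × 811 = 811
  O–H: 1 × 480 = 480
  O=O: 2 × 506 = 1012
  Σ(broken) = 4250 kJ
Bonds formed (products):
  C=O: 4 × 811 = 3244
  O–H: 4 × 480 = 1920
  Σ(formed) = 5164 kJ
ΔH = Σ(broken) − Σ(formed) = 4250 − 5164 = −914 kJ

ΔH ≈ −914 kJ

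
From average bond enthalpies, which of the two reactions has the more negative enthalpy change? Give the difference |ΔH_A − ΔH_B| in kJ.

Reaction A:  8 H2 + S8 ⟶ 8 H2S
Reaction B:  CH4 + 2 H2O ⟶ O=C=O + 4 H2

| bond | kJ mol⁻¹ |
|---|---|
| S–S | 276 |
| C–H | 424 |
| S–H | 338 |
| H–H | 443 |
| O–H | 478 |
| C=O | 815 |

Reaction B, by 138 kJ

Reaction A:
  Bonds broken (reactants):
    H–H: 8 × 443 = 3544
    S–S: 8 × 276 = 2208
    Σ(broken) = 5752 kJ
  Bonds formed (products):
    S–H: 16 × 338 = 5408
    Σ(formed) = 5408 kJ
  ΔH_A = 5752 − 5408 = +344 kJ
Reaction B:
  Bonds broken (reactants):
    C–H: 4 × 424 = 1696
    O–H: 4 × 478 = 1912
    Σ(broken) = 3608 kJ
  Bonds formed (products):
    C=O: 2 × 815 = 1630
    H–H: 4 × 443 = 1772
    Σ(formed) = 3402 kJ
  ΔH_B = 3608 − 3402 = +206 kJ
ΔH_A − ΔH_B = +138 kJ, so reaction B has the more negative ΔH; |ΔH_A − ΔH_B| = 138 kJ.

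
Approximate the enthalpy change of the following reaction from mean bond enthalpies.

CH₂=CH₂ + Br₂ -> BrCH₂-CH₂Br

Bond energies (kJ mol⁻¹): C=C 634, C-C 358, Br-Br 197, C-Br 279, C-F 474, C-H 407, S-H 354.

ΔH ≈ −85 kJ

Bonds broken (reactants):
  Br-Br: 1 × 197 = 197
  C-H: 4 × 407 = 1628
  C=C: 1 × 634 = 634
  Σ(broken) = 2459 kJ
Bonds formed (products):
  C-Br: 2 × 279 = 558
  C-C: 1 × 358 = 358
  C-H: 4 × 407 = 1628
  Σ(formed) = 2544 kJ
ΔH = Σ(broken) − Σ(formed) = 2459 − 2544 = −85 kJ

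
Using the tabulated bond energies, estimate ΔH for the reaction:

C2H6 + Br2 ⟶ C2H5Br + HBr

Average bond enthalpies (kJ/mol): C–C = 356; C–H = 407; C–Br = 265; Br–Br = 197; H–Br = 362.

ΔH ≈ −23 kJ

Bonds broken (reactants):
  Br–Br: 1 × 197 = 197
  C–C: 1 × 356 = 356
  C–H: 6 × 407 = 2442
  Σ(broken) = 2995 kJ
Bonds formed (products):
  C–Br: 1 × 265 = 265
  C–C: 1 × 356 = 356
  C–H: 5 × 407 = 2035
  H–Br: 1 × 362 = 362
  Σ(formed) = 3018 kJ
ΔH = Σ(broken) − Σ(formed) = 2995 − 3018 = −23 kJ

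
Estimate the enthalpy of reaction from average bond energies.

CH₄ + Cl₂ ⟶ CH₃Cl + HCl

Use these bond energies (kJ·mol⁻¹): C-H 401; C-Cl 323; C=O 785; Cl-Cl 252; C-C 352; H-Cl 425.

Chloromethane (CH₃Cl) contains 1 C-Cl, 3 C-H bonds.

ΔH ≈ −95 kJ

Bonds broken (reactants):
  C-H: 4 × 401 = 1604
  Cl-Cl: 1 × 252 = 252
  Σ(broken) = 1856 kJ
Bonds formed (products):
  C-Cl: 1 × 323 = 323
  C-H: 3 × 401 = 1203
  H-Cl: 1 × 425 = 425
  Σ(formed) = 1951 kJ
ΔH = Σ(broken) − Σ(formed) = 1856 − 1951 = −95 kJ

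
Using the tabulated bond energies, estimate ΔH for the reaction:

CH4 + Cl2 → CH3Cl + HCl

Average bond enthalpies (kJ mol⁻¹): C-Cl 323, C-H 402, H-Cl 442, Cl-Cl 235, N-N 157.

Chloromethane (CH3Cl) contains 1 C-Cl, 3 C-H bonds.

ΔH ≈ −128 kJ

Bonds broken (reactants):
  C-H: 4 × 402 = 1608
  Cl-Cl: 1 × 235 = 235
  Σ(broken) = 1843 kJ
Bonds formed (products):
  C-Cl: 1 × 323 = 323
  C-H: 3 × 402 = 1206
  H-Cl: 1 × 442 = 442
  Σ(formed) = 1971 kJ
ΔH = Σ(broken) − Σ(formed) = 1843 − 1971 = −128 kJ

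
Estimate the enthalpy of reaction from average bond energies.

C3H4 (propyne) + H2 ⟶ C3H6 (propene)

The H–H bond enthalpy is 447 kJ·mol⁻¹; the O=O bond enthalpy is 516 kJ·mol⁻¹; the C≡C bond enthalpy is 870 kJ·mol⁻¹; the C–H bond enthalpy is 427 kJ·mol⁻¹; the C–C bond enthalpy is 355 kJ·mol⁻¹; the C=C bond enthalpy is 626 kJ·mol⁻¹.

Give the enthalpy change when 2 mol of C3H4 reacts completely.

Bonds broken (reactants):
  C≡C: 1 × 870 = 870
  C–C: 1 × 355 = 355
  C–H: 4 × 427 = 1708
  H–H: 1 × 447 = 447
  Σ(broken) = 3380 kJ
Bonds formed (products):
  C–C: 1 × 355 = 355
  C–H: 6 × 427 = 2562
  C=C: 1 × 626 = 626
  Σ(formed) = 3543 kJ
ΔH = Σ(broken) − Σ(formed) = 3380 − 3543 = −163 kJ
For 2× the reaction as written: 2 × (−163) = −326 kJ

ΔH = −326 kJ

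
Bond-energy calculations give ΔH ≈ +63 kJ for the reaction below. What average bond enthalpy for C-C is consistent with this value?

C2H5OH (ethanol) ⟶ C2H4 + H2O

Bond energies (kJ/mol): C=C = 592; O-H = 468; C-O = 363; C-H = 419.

D(C-C) ≈ 341 kJ/mol

Let D be the C-C bond energy.
Σ(broken) = 1×D + 5×419 + 1×363 + 1×468 = 2926 + D
Σ(formed) = 4×419 + 1×592 + 2×468 = 3204
ΔH = Σ(broken) − Σ(formed) = (2926 + D) − (3204) = −278 + D
Setting this equal to +63 kJ gives D = 341 kJ/mol.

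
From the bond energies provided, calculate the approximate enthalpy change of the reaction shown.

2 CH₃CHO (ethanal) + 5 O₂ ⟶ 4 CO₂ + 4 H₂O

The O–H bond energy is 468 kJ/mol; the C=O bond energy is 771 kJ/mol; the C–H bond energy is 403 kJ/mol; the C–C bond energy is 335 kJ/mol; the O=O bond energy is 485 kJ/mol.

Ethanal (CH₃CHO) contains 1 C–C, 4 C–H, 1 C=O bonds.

ΔH ≈ −2051 kJ

Bonds broken (reactants):
  C–C: 2 × 335 = 670
  C–H: 8 × 403 = 3224
  C=O: 2 × 771 = 1542
  O=O: 5 × 485 = 2425
  Σ(broken) = 7861 kJ
Bonds formed (products):
  C=O: 8 × 771 = 6168
  O–H: 8 × 468 = 3744
  Σ(formed) = 9912 kJ
ΔH = Σ(broken) − Σ(formed) = 7861 − 9912 = −2051 kJ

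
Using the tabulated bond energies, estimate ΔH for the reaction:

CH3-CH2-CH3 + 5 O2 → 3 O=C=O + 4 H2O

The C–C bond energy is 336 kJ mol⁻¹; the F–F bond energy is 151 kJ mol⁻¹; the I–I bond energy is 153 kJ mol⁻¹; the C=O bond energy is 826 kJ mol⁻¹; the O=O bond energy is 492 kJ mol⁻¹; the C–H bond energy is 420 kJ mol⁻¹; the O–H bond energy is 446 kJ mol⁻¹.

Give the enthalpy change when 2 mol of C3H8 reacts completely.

ΔH = −4064 kJ

Bonds broken (reactants):
  C–C: 2 × 336 = 672
  C–H: 8 × 420 = 3360
  O=O: 5 × 492 = 2460
  Σ(broken) = 6492 kJ
Bonds formed (products):
  C=O: 6 × 826 = 4956
  O–H: 8 × 446 = 3568
  Σ(formed) = 8524 kJ
ΔH = Σ(broken) − Σ(formed) = 6492 − 8524 = −2032 kJ
For 2× the reaction as written: 2 × (−2032) = −4064 kJ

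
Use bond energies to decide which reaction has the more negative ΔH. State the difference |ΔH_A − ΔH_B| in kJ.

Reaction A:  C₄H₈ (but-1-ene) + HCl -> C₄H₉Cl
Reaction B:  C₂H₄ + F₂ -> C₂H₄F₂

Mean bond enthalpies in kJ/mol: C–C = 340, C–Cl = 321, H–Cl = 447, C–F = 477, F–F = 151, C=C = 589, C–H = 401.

Reaction B, by 528 kJ

Reaction A:
  Bonds broken (reactants):
    C–C: 2 × 340 = 680
    C–H: 8 × 401 = 3208
    C=C: 1 × 589 = 589
    H–Cl: 1 × 447 = 447
    Σ(broken) = 4924 kJ
  Bonds formed (products):
    C–C: 3 × 340 = 1020
    C–Cl: 1 × 321 = 321
    C–H: 9 × 401 = 3609
    Σ(formed) = 4950 kJ
  ΔH_A = 4924 − 4950 = −26 kJ
Reaction B:
  Bonds broken (reactants):
    C–H: 4 × 401 = 1604
    C=C: 1 × 589 = 589
    F–F: 1 × 151 = 151
    Σ(broken) = 2344 kJ
  Bonds formed (products):
    C–C: 1 × 340 = 340
    C–F: 2 × 477 = 954
    C–H: 4 × 401 = 1604
    Σ(formed) = 2898 kJ
  ΔH_B = 2344 − 2898 = −554 kJ
ΔH_A − ΔH_B = +528 kJ, so reaction B has the more negative ΔH; |ΔH_A − ΔH_B| = 528 kJ.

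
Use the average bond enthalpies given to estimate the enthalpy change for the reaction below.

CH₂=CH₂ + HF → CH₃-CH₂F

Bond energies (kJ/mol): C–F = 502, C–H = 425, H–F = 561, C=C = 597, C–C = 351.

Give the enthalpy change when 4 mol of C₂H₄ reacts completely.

Bonds broken (reactants):
  C–H: 4 × 425 = 1700
  C=C: 1 × 597 = 597
  H–F: 1 × 561 = 561
  Σ(broken) = 2858 kJ
Bonds formed (products):
  C–C: 1 × 351 = 351
  C–F: 1 × 502 = 502
  C–H: 5 × 425 = 2125
  Σ(formed) = 2978 kJ
ΔH = Σ(broken) − Σ(formed) = 2858 − 2978 = −120 kJ
For 4× the reaction as written: 4 × (−120) = −480 kJ

ΔH = −480 kJ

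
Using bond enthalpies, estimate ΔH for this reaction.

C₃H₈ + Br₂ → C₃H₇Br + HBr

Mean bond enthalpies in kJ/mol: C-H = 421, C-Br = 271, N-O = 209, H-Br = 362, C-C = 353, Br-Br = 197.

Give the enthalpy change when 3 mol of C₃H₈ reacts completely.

ΔH = −45 kJ

Bonds broken (reactants):
  Br-Br: 1 × 197 = 197
  C-C: 2 × 353 = 706
  C-H: 8 × 421 = 3368
  Σ(broken) = 4271 kJ
Bonds formed (products):
  C-Br: 1 × 271 = 271
  C-C: 2 × 353 = 706
  C-H: 7 × 421 = 2947
  H-Br: 1 × 362 = 362
  Σ(formed) = 4286 kJ
ΔH = Σ(broken) − Σ(formed) = 4271 − 4286 = −15 kJ
For 3× the reaction as written: 3 × (−15) = −45 kJ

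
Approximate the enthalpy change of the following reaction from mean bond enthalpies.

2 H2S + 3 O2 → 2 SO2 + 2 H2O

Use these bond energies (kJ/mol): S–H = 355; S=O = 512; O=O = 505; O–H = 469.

ΔH ≈ −989 kJ

Bonds broken (reactants):
  O=O: 3 × 505 = 1515
  S–H: 4 × 355 = 1420
  Σ(broken) = 2935 kJ
Bonds formed (products):
  O–H: 4 × 469 = 1876
  S=O: 4 × 512 = 2048
  Σ(formed) = 3924 kJ
ΔH = Σ(broken) − Σ(formed) = 2935 − 3924 = −989 kJ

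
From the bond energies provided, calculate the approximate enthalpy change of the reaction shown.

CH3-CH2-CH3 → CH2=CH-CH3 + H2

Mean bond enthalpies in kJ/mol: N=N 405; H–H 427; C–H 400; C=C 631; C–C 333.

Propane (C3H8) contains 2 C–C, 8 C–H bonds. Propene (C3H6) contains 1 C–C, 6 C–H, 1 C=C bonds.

Bonds broken (reactants):
  C–C: 2 × 333 = 666
  C–H: 8 × 400 = 3200
  Σ(broken) = 3866 kJ
Bonds formed (products):
  C–C: 1 × 333 = 333
  C–H: 6 × 400 = 2400
  C=C: 1 × 631 = 631
  H–H: 1 × 427 = 427
  Σ(formed) = 3791 kJ
ΔH = Σ(broken) − Σ(formed) = 3866 − 3791 = +75 kJ

ΔH ≈ +75 kJ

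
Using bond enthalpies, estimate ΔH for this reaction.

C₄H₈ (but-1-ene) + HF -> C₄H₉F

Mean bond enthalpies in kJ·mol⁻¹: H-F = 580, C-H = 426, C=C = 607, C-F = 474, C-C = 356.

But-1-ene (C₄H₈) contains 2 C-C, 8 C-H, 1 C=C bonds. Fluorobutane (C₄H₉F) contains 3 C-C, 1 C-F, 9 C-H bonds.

ΔH ≈ −69 kJ

Bonds broken (reactants):
  C-C: 2 × 356 = 712
  C-H: 8 × 426 = 3408
  C=C: 1 × 607 = 607
  H-F: 1 × 580 = 580
  Σ(broken) = 5307 kJ
Bonds formed (products):
  C-C: 3 × 356 = 1068
  C-F: 1 × 474 = 474
  C-H: 9 × 426 = 3834
  Σ(formed) = 5376 kJ
ΔH = Σ(broken) − Σ(formed) = 5307 − 5376 = −69 kJ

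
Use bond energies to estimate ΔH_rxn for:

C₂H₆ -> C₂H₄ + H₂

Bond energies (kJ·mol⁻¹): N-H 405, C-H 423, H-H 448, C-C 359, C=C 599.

Bonds broken (reactants):
  C-C: 1 × 359 = 359
  C-H: 6 × 423 = 2538
  Σ(broken) = 2897 kJ
Bonds formed (products):
  C-H: 4 × 423 = 1692
  C=C: 1 × 599 = 599
  H-H: 1 × 448 = 448
  Σ(formed) = 2739 kJ
ΔH = Σ(broken) − Σ(formed) = 2897 − 2739 = +158 kJ

ΔH ≈ +158 kJ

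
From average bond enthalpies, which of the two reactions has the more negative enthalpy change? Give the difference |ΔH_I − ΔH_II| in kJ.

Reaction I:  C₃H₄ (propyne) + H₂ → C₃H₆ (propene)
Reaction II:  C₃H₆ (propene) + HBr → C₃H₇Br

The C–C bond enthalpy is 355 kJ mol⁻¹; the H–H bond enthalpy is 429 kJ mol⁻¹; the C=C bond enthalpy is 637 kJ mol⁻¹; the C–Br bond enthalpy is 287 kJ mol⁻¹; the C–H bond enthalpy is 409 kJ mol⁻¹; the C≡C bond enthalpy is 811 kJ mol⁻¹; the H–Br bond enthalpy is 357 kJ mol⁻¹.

Reaction I:
  Bonds broken (reactants):
    C≡C: 1 × 811 = 811
    C–C: 1 × 355 = 355
    C–H: 4 × 409 = 1636
    H–H: 1 × 429 = 429
    Σ(broken) = 3231 kJ
  Bonds formed (products):
    C–C: 1 × 355 = 355
    C–H: 6 × 409 = 2454
    C=C: 1 × 637 = 637
    Σ(formed) = 3446 kJ
  ΔH_I = 3231 − 3446 = −215 kJ
Reaction II:
  Bonds broken (reactants):
    C–C: 1 × 355 = 355
    C–H: 6 × 409 = 2454
    C=C: 1 × 637 = 637
    H–Br: 1 × 357 = 357
    Σ(broken) = 3803 kJ
  Bonds formed (products):
    C–Br: 1 × 287 = 287
    C–C: 2 × 355 = 710
    C–H: 7 × 409 = 2863
    Σ(formed) = 3860 kJ
  ΔH_II = 3803 − 3860 = −57 kJ
ΔH_I − ΔH_II = −158 kJ, so reaction I has the more negative ΔH; |ΔH_I − ΔH_II| = 158 kJ.

Reaction I, by 158 kJ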